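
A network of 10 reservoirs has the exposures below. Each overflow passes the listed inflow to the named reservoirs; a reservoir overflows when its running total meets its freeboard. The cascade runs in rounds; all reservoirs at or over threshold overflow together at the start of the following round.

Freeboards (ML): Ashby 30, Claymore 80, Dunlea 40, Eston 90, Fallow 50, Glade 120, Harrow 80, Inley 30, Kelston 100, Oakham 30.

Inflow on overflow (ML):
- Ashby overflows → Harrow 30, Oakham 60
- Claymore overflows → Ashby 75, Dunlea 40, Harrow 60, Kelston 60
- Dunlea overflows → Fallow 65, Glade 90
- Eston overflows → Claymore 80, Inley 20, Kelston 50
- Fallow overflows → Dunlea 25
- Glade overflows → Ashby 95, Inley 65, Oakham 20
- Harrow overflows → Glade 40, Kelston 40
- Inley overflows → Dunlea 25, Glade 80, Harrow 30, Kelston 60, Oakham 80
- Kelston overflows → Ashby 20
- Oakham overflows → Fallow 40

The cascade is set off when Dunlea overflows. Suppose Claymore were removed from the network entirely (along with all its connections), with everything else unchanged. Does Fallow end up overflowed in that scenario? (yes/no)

With Claymore removed:
Round 1 — Dunlea overflows (initial).
  Fallow: +65 → 65 ≥ 50
  Glade: +90 → 90 < 120
Round 2 — Fallow overflows.
No further overflows.

yes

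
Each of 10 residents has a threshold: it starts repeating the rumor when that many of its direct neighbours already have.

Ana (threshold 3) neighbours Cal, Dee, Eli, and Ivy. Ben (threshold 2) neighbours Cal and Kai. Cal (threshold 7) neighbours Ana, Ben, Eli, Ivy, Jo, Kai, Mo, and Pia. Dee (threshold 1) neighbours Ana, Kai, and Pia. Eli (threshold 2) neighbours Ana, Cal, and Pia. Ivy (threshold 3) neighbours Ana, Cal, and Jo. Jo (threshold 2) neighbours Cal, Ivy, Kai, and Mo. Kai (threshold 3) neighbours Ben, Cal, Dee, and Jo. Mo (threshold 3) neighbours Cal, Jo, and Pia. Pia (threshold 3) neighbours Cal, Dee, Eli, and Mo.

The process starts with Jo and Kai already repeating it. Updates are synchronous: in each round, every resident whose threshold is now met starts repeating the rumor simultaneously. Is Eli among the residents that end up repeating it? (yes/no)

Round 1 — Jo, Kai start repeating the rumor (initial).
Round 2 — checking thresholds:
  Ben: 1 of 2 neighbours < 2, holds.
  Cal: 2 of 8 neighbours < 7, holds.
  Dee: 1 of 3 neighbours ≥ 1, starts repeating the rumor.
  Ivy: 1 of 3 neighbours < 3, holds.
  Mo: 1 of 3 neighbours < 3, holds.
Round 3 — no new spreads; cascade stops.

no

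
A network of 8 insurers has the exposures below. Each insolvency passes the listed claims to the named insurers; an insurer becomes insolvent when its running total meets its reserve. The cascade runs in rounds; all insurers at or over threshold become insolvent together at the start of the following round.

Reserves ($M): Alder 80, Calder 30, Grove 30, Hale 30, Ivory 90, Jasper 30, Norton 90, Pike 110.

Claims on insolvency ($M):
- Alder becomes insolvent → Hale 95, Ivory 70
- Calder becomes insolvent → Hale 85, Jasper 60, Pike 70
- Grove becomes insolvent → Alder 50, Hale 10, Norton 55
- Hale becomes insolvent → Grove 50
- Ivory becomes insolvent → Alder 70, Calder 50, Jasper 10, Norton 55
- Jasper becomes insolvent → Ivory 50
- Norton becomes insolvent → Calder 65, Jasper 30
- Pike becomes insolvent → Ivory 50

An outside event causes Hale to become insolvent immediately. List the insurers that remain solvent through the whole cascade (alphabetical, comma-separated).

Alder, Calder, Ivory, Jasper, Norton, Pike

Round 1 — Hale becomes insolvent (initial).
  Grove: +50 → 50 ≥ 30
Round 2 — Grove becomes insolvent.
  Alder: +50 → 50 < 80
  Norton: +55 → 55 < 90
No further insolvencies.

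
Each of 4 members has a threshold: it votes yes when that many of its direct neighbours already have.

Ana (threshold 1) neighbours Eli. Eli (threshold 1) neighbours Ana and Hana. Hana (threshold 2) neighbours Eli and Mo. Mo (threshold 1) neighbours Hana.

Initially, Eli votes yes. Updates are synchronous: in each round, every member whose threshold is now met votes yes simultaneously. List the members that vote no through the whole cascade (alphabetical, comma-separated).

Round 1 — Eli votes yes (initial).
Round 2 — checking thresholds:
  Ana: 1 of 1 neighbours ≥ 1, votes yes.
  Hana: 1 of 2 neighbours < 2, not yet.
Round 3 — no new yes votes; cascade stops.

Hana, Mo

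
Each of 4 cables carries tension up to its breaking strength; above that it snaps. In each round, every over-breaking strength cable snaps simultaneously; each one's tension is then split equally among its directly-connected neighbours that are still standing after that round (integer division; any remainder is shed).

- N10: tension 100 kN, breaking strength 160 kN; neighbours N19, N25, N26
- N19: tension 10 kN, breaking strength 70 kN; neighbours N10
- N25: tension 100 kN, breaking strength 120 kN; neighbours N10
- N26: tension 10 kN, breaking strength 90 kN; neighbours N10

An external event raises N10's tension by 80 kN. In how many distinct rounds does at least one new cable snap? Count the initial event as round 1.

Round 1 — N10 at 180 > 160. N10 snaps.
  N10 sheds 180 kN to N19, N25, N26: 60 each.
    N19: 10+60 = 70 ≤ 70
    N25: 100+60 = 160 > 120
    N26: 10+60 = 70 ≤ 90
Round 2 — N25 snaps.
  N25 sheds 160 kN: no online neighbours, lost.
No further breaks.

2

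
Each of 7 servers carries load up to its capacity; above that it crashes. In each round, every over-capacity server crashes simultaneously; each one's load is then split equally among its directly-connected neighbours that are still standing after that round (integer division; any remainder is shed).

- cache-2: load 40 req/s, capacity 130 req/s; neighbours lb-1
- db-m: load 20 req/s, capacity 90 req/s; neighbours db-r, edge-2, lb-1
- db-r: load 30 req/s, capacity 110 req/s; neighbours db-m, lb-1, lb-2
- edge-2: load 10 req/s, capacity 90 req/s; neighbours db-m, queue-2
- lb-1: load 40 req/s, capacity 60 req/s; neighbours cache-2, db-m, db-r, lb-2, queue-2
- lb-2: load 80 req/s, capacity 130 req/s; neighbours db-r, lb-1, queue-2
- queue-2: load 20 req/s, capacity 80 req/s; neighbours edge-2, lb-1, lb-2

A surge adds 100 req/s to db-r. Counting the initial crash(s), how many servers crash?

Round 1 — db-r at 130 > 110. db-r crashes.
  db-r sheds 130 req/s to db-m, lb-1, lb-2: 43 each (1 lost).
    db-m: 20+43 = 63 ≤ 90
    lb-1: 40+43 = 83 > 60
    lb-2: 80+43 = 123 ≤ 130
Round 2 — lb-1 crashes.
  lb-1 sheds 83 req/s to cache-2, db-m, lb-2, queue-2: 20 each (3 lost).
    cache-2: 40+20 = 60 ≤ 130
    db-m: 63+20 = 83 ≤ 90
    lb-2: 123+20 = 143 > 130
    queue-2: 20+20 = 40 ≤ 80
Round 3 — lb-2 crashes.
  lb-2 sheds 143 req/s to queue-2: 143 each.
    queue-2: 40+143 = 183 > 80
Round 4 — queue-2 crashes.
  queue-2 sheds 183 req/s to edge-2: 183 each.
    edge-2: 10+183 = 193 > 90
Round 5 — edge-2 crashes.
  edge-2 sheds 193 req/s to db-m: 193 each.
    db-m: 83+193 = 276 > 90
Round 6 — db-m crashes.
  db-m sheds 276 req/s: no online neighbours, lost.
No further crashes.

6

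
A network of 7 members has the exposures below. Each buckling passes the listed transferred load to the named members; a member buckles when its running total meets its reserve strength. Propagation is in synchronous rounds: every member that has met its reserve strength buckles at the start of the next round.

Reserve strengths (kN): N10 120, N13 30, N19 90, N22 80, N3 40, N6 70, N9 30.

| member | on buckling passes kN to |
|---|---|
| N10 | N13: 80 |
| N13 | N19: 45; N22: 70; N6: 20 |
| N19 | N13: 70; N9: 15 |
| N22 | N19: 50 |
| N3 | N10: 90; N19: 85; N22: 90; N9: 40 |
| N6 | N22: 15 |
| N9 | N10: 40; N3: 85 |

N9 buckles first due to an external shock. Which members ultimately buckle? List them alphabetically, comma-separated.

N10, N13, N19, N22, N3, N9

Round 1 — N9 buckles (initial).
  N10: +40 → 40 < 120
  N3: +85 → 85 ≥ 40
Round 2 — N3 buckles.
  N10: +90 → 130 ≥ 120
  N19: +85 → 85 < 90
  N22: +90 → 90 ≥ 80
Round 3 — N10, N22 buckle.
  N13: +80 → 80 ≥ 30
  N19: +50 → 135 ≥ 90
Round 4 — N13, N19 buckle.
  N6: +20 → 20 < 70
No further bucklings.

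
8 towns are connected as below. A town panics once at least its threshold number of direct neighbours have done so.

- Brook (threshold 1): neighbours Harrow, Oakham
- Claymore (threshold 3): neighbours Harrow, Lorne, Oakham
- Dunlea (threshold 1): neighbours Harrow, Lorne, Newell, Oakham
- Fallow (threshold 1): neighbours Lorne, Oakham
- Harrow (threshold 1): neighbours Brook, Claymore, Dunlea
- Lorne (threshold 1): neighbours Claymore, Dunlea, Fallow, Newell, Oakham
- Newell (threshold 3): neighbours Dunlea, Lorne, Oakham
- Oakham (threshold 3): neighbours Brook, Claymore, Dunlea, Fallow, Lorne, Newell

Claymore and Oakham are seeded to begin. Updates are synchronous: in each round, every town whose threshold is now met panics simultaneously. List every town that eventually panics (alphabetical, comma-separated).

Brook, Claymore, Dunlea, Fallow, Harrow, Lorne, Newell, Oakham

Round 1 — Claymore, Oakham panic (initial).
Round 2 — checking thresholds:
  Brook: 1 of 2 neighbours ≥ 1, panics.
  Dunlea: 1 of 4 neighbours ≥ 1, panics.
  Fallow: 1 of 2 neighbours ≥ 1, panics.
  Harrow: 1 of 3 neighbours ≥ 1, panics.
  Lorne: 2 of 5 neighbours ≥ 1, panics.
  Newell: 1 of 3 neighbours < 3, holds.
Round 3 — checking thresholds:
  Newell: 3 of 3 neighbours ≥ 3, panics.
Round 4 — no new panics; cascade stops.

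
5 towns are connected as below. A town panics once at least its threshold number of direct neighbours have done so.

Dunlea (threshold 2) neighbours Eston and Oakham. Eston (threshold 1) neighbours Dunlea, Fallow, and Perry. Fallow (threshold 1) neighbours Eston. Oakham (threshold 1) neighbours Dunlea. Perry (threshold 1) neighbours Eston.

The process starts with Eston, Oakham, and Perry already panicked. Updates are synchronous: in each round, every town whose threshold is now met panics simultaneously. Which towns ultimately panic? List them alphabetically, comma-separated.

Round 1 — Eston, Oakham, Perry panic (initial).
Round 2 — checking thresholds:
  Dunlea: 2 of 2 neighbours ≥ 2, panics.
  Fallow: 1 of 1 neighbours ≥ 1, panics.
Round 3 — no new panics; cascade stops.

Dunlea, Eston, Fallow, Oakham, Perry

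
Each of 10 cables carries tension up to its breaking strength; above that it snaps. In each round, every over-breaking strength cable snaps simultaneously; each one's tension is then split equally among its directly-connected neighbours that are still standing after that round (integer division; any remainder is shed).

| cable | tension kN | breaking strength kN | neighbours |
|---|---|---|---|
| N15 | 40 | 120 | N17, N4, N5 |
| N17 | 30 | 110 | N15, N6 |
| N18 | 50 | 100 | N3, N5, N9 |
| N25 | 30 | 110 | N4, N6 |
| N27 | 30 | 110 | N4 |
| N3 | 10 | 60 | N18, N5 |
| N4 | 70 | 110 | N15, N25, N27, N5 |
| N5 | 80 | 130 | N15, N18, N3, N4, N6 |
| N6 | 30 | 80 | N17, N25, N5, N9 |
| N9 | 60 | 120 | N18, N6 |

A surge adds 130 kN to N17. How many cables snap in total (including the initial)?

2

Round 1 — N17 at 160 > 110. N17 snaps.
  N17 sheds 160 kN to N15, N6: 80 each.
    N15: 40+80 = 120 ≤ 120
    N6: 30+80 = 110 > 80
Round 2 — N6 snaps.
  N6 sheds 110 kN to N25, N5, N9: 36 each (2 lost).
    N25: 30+36 = 66 ≤ 110
    N5: 80+36 = 116 ≤ 130
    N9: 60+36 = 96 ≤ 120
No further breaks.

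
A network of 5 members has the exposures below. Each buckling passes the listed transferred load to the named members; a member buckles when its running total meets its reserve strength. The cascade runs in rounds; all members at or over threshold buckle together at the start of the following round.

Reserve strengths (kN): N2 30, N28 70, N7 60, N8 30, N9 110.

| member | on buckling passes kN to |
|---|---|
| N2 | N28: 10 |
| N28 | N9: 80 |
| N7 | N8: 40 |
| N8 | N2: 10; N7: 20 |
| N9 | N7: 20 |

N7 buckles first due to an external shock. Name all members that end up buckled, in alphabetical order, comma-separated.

Round 1 — N7 buckles (initial).
  N8: +40 → 40 ≥ 30
Round 2 — N8 buckles.
  N2: +10 → 10 < 30
No further bucklings.

N7, N8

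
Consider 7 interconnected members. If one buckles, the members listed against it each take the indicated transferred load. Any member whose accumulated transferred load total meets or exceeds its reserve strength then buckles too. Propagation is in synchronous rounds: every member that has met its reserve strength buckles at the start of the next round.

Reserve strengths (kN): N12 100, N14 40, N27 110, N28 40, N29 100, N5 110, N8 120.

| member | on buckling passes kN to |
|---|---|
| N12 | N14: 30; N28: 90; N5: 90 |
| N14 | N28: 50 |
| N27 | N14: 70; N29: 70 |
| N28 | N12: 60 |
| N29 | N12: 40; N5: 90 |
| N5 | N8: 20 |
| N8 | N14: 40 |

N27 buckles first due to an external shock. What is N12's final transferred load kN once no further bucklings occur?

60

Round 1 — N27 buckles (initial).
  N14: +70 → 70 ≥ 40
  N29: +70 → 70 < 100
Round 2 — N14 buckles.
  N28: +50 → 50 ≥ 40
Round 3 — N28 buckles.
  N12: +60 → 60 < 100
No further bucklings.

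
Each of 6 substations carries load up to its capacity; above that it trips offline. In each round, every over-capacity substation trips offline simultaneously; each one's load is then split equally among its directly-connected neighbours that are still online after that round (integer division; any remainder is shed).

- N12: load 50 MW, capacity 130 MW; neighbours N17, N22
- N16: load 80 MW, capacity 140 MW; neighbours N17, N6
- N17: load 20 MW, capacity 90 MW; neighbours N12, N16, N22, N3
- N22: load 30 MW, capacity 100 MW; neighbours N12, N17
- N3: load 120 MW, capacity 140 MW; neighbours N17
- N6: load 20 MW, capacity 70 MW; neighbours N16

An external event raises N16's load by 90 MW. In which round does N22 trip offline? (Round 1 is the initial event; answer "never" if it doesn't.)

Round 1 — N16 at 170 > 140. N16 trips offline.
  N16 sheds 170 MW to N17, N6: 85 each.
    N17: 20+85 = 105 > 90
    N6: 20+85 = 105 > 70
Round 2 — N17, N6 trip offline.
  N17 sheds 105 MW to N12, N22, N3: 35 each.
    N12: 50+35 = 85 ≤ 130
    N22: 30+35 = 65 ≤ 100
    N3: 120+35 = 155 > 140
  N6 sheds 105 MW: no online neighbours, lost.
Round 3 — N3 trips offline.
  N3 sheds 155 MW: no online neighbours, lost.
No further trips.

never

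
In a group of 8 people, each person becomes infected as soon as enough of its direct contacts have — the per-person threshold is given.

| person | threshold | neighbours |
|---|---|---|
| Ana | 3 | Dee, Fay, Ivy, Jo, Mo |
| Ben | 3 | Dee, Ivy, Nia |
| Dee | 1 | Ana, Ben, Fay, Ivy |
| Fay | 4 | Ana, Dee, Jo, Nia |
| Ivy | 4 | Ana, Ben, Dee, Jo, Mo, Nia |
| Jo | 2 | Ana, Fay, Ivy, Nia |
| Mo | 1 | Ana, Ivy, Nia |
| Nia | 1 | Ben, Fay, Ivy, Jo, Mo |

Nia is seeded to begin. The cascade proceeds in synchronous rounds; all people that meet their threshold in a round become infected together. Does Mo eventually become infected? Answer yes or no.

yes

Round 1 — Nia becomes infected (initial).
Round 2 — checking thresholds:
  Ben: 1 of 3 neighbours < 3, below threshold.
  Fay: 1 of 4 neighbours < 4, below threshold.
  Ivy: 1 of 6 neighbours < 4, below threshold.
  Jo: 1 of 4 neighbours < 2, below threshold.
  Mo: 1 of 3 neighbours ≥ 1, becomes infected.
Round 3 — no new infections; cascade stops.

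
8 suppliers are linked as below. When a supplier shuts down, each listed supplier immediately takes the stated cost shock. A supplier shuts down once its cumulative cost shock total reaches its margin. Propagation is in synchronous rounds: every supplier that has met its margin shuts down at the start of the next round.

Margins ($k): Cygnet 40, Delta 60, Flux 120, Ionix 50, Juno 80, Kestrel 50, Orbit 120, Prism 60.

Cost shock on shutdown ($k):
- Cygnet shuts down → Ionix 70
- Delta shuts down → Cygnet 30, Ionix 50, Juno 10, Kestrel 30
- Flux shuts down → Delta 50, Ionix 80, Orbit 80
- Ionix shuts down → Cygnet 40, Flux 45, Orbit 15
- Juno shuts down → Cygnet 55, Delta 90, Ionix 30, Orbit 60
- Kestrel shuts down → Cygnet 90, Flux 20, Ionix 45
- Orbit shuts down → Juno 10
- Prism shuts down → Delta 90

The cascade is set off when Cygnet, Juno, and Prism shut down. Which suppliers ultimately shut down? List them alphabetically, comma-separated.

Cygnet, Delta, Ionix, Juno, Prism

Round 1 — Cygnet, Juno, Prism shut down (initial).
  Delta: +90+90 → 180 ≥ 60
  Ionix: +70+30 → 100 ≥ 50
  Orbit: +60 → 60 < 120
Round 2 — Delta, Ionix shut down.
  Flux: +45 → 45 < 120
  Kestrel: +30 → 30 < 50
  Orbit: +15 → 75 < 120
No further shutdowns.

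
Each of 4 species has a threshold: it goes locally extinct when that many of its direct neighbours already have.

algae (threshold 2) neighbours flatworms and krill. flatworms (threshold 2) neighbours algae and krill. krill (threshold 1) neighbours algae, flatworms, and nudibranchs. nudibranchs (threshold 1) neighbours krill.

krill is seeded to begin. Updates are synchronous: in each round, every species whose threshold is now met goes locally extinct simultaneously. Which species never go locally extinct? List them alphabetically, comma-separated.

Round 1 — krill goes locally extinct (initial).
Round 2 — checking thresholds:
  algae: 1 of 2 neighbours < 2, below threshold.
  flatworms: 1 of 2 neighbours < 2, below threshold.
  nudibranchs: 1 of 1 neighbours ≥ 1, goes locally extinct.
Round 3 — no new extinctions; cascade stops.

algae, flatworms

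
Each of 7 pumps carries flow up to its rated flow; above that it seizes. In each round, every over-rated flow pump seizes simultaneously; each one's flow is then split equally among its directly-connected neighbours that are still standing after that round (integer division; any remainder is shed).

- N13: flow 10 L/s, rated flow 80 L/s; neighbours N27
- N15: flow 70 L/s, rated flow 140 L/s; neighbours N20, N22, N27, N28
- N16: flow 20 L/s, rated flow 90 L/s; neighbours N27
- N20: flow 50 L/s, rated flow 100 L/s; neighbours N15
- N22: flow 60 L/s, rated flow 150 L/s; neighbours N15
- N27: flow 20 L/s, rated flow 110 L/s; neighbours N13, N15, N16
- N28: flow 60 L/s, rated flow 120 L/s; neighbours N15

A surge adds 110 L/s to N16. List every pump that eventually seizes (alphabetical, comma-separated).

Round 1 — N16 at 130 > 90. N16 seizes.
  N16 sheds 130 L/s to N27: 130 each.
    N27: 20+130 = 150 > 110
Round 2 — N27 seizes.
  N27 sheds 150 L/s to N13, N15: 75 each.
    N13: 10+75 = 85 > 80
    N15: 70+75 = 145 > 140
Round 3 — N13, N15 seize.
  N13 sheds 85 L/s: no online neighbours, lost.
  N15 sheds 145 L/s to N20, N22, N28: 48 each (1 lost).
    N20: 50+48 = 98 ≤ 100
    N22: 60+48 = 108 ≤ 150
    N28: 60+48 = 108 ≤ 120
No further seizures.

N13, N15, N16, N27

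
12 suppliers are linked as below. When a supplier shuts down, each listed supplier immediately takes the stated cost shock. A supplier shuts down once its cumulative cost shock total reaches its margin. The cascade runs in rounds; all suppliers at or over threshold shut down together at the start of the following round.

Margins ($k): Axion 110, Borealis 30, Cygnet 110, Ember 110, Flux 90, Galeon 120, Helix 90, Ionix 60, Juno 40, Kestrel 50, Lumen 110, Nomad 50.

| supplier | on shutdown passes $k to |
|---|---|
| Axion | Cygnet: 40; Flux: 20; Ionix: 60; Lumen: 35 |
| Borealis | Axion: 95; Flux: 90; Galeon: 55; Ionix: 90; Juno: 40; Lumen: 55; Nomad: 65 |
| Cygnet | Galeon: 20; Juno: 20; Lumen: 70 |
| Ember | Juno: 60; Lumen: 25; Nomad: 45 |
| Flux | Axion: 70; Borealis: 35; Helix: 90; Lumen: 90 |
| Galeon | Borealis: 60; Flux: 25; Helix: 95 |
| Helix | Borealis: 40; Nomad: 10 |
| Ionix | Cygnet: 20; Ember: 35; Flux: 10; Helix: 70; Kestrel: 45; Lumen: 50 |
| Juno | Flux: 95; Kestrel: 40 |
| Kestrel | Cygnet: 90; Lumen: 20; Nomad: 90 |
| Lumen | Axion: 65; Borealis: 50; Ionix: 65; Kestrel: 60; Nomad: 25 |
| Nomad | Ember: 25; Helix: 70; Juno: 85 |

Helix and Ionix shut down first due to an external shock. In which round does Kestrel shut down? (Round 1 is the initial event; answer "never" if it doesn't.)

Round 1 — Helix, Ionix shut down (initial).
  Borealis: +40 → 40 ≥ 30
  Cygnet: +20 → 20 < 110
  Ember: +35 → 35 < 110
  Flux: +10 → 10 < 90
  Kestrel: +45 → 45 < 50
  Lumen: +50 → 50 < 110
  Nomad: +10 → 10 < 50
Round 2 — Borealis shuts down.
  Axion: +95 → 95 < 110
  Flux: +90 → 100 ≥ 90
  Galeon: +55 → 55 < 120
  Juno: +40 → 40 ≥ 40
  Lumen: +55 → 105 < 110
  Nomad: +65 → 75 ≥ 50
Round 3 — Flux, Juno, Nomad shut down.
  Axion: +70 → 165 ≥ 110
  Ember: +25 → 60 < 110
  Kestrel: +40 → 85 ≥ 50
  Lumen: +90 → 195 ≥ 110
Round 4 — Axion, Kestrel, Lumen shut down.
  Cygnet: +40+90 → 150 ≥ 110
Round 5 — Cygnet shuts down.
  Galeon: +20 → 75 < 120
No further shutdowns.

4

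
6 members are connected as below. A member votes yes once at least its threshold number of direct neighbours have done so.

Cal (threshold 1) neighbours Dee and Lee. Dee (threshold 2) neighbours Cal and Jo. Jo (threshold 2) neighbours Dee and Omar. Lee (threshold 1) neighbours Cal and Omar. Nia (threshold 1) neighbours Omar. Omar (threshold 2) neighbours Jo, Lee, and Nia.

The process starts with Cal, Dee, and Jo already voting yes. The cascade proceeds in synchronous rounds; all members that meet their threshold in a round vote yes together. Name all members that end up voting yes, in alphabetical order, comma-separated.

Cal, Dee, Jo, Lee, Nia, Omar

Round 1 — Cal, Dee, Jo vote yes (initial).
Round 2 — checking thresholds:
  Lee: 1 of 2 neighbours ≥ 1, votes yes.
  Omar: 1 of 3 neighbours < 2, not yet.
Round 3 — checking thresholds:
  Omar: 2 of 3 neighbours ≥ 2, votes yes.
Round 4 — checking thresholds:
  Nia: 1 of 1 neighbours ≥ 1, votes yes.
Round 5 — no new yes votes; cascade stops.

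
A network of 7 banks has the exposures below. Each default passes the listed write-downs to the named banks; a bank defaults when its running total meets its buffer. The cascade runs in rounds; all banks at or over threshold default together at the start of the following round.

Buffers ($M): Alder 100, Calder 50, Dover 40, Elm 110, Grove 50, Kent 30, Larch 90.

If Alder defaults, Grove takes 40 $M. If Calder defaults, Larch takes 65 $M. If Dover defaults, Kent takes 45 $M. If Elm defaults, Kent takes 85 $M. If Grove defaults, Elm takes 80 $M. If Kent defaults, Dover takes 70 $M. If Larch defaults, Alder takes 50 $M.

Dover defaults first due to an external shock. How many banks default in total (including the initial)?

Round 1 — Dover defaults (initial).
  Kent: +45 → 45 ≥ 30
Round 2 — Kent defaults.
No further defaults.

2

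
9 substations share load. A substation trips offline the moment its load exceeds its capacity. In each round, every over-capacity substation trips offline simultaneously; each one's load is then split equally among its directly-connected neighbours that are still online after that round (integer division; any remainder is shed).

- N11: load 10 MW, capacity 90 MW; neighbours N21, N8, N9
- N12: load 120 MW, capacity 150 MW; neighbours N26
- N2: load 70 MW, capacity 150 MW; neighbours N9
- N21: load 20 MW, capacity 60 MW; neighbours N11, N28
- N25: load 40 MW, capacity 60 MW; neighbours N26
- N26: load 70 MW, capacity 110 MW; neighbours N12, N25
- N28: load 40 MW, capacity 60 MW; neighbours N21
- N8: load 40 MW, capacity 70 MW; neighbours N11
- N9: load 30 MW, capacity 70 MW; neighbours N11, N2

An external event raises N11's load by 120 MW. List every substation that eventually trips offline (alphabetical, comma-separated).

Round 1 — N11 at 130 > 90. N11 trips offline.
  N11 sheds 130 MW to N21, N8, N9: 43 each (1 lost).
    N21: 20+43 = 63 > 60
    N8: 40+43 = 83 > 70
    N9: 30+43 = 73 > 70
Round 2 — N21, N8, N9 trip offline.
  N21 sheds 63 MW to N28: 63 each.
    N28: 40+63 = 103 > 60
  N8 sheds 83 MW: no online neighbours, lost.
  N9 sheds 73 MW to N2: 73 each.
    N2: 70+73 = 143 ≤ 150
Round 3 — N28 trips offline.
  N28 sheds 103 MW: no online neighbours, lost.
No further trips.

N11, N21, N28, N8, N9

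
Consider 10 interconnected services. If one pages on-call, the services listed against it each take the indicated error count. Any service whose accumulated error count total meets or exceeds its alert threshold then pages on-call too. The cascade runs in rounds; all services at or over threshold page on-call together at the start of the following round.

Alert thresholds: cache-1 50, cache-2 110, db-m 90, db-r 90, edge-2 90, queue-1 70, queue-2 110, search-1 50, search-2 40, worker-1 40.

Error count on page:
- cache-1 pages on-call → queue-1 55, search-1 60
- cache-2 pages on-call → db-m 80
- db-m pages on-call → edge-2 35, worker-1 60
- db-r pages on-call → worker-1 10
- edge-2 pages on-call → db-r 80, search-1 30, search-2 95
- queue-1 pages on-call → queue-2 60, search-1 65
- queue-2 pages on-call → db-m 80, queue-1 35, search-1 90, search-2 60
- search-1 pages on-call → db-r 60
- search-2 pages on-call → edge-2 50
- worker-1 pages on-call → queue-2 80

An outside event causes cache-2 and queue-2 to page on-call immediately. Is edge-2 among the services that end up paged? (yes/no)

Round 1 — cache-2, queue-2 page on-call (initial).
  db-m: +80+80 → 160 ≥ 90
  queue-1: +35 → 35 < 70
  search-1: +90 → 90 ≥ 50
  search-2: +60 → 60 ≥ 40
Round 2 — db-m, search-1, search-2 page on-call.
  db-r: +60 → 60 < 90
  edge-2: +35+50 → 85 < 90
  worker-1: +60 → 60 ≥ 40
Round 3 — worker-1 pages on-call.
No further pages.

no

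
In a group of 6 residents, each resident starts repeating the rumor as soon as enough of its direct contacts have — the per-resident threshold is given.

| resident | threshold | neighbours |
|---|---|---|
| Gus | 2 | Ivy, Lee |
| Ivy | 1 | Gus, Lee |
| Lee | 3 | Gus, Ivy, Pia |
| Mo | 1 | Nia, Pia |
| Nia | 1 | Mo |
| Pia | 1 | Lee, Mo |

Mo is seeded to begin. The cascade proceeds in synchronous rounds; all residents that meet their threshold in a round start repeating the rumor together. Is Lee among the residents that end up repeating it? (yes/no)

Round 1 — Mo starts repeating the rumor (initial).
Round 2 — checking thresholds:
  Nia: 1 of 1 neighbours ≥ 1, starts repeating the rumor.
  Pia: 1 of 2 neighbours ≥ 1, starts repeating the rumor.
Round 3 — no new spreads; cascade stops.

no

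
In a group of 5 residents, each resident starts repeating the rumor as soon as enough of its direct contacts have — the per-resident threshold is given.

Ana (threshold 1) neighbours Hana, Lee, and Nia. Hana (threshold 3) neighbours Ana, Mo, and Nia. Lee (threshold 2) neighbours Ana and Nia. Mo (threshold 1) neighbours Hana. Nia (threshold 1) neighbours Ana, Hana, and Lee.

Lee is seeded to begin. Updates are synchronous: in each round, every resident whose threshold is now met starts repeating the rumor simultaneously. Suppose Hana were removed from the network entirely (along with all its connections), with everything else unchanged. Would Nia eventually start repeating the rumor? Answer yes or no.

yes

With Hana removed:
Round 1 — Lee starts repeating the rumor (initial).
Round 2 — checking thresholds:
  Ana: 1 of 2 neighbours ≥ 1, starts repeating the rumor.
  Nia: 1 of 2 neighbours ≥ 1, starts repeating the rumor.
Round 3 — no new spreads; cascade stops.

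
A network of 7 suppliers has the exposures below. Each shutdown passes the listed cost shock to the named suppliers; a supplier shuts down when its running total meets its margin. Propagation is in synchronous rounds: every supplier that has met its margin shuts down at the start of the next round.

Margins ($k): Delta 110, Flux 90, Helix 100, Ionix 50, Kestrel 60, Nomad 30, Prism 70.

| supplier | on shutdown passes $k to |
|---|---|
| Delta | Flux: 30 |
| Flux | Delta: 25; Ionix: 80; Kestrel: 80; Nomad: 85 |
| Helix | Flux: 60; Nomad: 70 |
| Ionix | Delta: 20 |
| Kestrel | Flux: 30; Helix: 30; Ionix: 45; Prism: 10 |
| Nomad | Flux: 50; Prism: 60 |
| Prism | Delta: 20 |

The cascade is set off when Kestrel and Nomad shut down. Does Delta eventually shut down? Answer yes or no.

Round 1 — Kestrel, Nomad shut down (initial).
  Flux: +30+50 → 80 < 90
  Helix: +30 → 30 < 100
  Ionix: +45 → 45 < 50
  Prism: +10+60 → 70 ≥ 70
Round 2 — Prism shuts down.
  Delta: +20 → 20 < 110
No further shutdowns.

no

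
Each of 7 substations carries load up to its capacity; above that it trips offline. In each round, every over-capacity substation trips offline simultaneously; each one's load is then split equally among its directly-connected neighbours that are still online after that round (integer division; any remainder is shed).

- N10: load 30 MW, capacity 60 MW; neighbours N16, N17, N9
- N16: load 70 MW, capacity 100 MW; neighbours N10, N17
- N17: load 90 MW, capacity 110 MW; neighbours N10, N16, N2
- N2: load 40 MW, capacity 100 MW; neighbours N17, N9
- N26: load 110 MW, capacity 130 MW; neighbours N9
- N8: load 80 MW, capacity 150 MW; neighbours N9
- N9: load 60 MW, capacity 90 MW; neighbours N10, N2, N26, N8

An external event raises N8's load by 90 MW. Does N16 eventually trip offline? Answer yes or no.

yes

Round 1 — N8 at 170 > 150. N8 trips offline.
  N8 sheds 170 MW to N9: 170 each.
    N9: 60+170 = 230 > 90
Round 2 — N9 trips offline.
  N9 sheds 230 MW to N10, N2, N26: 76 each (2 lost).
    N10: 30+76 = 106 > 60
    N2: 40+76 = 116 > 100
    N26: 110+76 = 186 > 130
Round 3 — N10, N2, N26 trip offline.
  N10 sheds 106 MW to N16, N17: 53 each.
    N16: 70+53 = 123 > 100
    N17: 90+53 = 143 > 110
  N2 sheds 116 MW to N17: 116 each.
    N17: 143+116 = 259 > 110
  N26 sheds 186 MW: no online neighbours, lost.
Round 4 — N16, N17 trip offline.
  N16 sheds 123 MW: no online neighbours, lost.
  N17 sheds 259 MW: no online neighbours, lost.
No further trips.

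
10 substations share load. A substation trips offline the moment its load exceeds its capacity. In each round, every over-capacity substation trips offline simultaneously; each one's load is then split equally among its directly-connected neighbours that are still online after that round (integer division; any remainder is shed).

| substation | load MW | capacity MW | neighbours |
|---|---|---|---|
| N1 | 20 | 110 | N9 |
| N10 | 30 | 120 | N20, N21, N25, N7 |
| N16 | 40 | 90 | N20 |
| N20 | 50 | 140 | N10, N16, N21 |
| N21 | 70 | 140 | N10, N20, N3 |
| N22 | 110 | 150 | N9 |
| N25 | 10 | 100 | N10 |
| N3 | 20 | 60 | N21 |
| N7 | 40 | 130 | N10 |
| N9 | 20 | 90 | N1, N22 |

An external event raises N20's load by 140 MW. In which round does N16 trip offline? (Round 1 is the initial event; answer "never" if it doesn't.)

2

Round 1 — N20 at 190 > 140. N20 trips offline.
  N20 sheds 190 MW to N10, N16, N21: 63 each (1 lost).
    N10: 30+63 = 93 ≤ 120
    N16: 40+63 = 103 > 90
    N21: 70+63 = 133 ≤ 140
Round 2 — N16 trips offline.
  N16 sheds 103 MW: no online neighbours, lost.
No further trips.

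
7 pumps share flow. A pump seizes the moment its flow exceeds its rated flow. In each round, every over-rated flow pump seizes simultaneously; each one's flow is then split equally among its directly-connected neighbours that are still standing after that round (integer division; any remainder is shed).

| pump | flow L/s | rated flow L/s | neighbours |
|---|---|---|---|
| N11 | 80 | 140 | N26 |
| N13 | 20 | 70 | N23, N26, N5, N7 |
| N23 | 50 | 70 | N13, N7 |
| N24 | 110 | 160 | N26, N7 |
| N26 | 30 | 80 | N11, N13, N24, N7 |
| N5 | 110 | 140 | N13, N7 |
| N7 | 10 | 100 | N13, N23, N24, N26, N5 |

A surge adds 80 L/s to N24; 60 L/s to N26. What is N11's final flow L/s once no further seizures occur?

110

Round 1 — N24 at 190 > 160; N26 at 90 > 80. N24, N26 seize.
  N24 sheds 190 L/s to N7: 190 each.
    N7: 10+190 = 200 > 100
  N26 sheds 90 L/s to N11, N13, N7: 30 each.
    N11: 80+30 = 110 ≤ 140
    N13: 20+30 = 50 ≤ 70
    N7: 200+30 = 230 > 100
Round 2 — N7 seizes.
  N7 sheds 230 L/s to N13, N23, N5: 76 each (2 lost).
    N13: 50+76 = 126 > 70
    N23: 50+76 = 126 > 70
    N5: 110+76 = 186 > 140
Round 3 — N13, N23, N5 seize.
  N13 sheds 126 L/s: no online neighbours, lost.
  N23 sheds 126 L/s: no online neighbours, lost.
  N5 sheds 186 L/s: no online neighbours, lost.
No further seizures.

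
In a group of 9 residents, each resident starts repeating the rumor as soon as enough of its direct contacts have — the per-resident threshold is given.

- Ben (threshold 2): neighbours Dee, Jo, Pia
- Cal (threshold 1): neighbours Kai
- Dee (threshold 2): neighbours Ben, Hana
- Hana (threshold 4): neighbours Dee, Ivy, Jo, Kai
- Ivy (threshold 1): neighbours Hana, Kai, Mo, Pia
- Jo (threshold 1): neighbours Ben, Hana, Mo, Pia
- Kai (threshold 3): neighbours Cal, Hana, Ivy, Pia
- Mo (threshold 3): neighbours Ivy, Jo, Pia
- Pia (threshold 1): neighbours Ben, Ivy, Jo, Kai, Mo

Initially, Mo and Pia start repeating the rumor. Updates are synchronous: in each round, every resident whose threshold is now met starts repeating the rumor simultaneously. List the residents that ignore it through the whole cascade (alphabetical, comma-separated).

Round 1 — Mo, Pia start repeating the rumor (initial).
Round 2 — checking thresholds:
  Ben: 1 of 3 neighbours < 2, below threshold.
  Ivy: 2 of 4 neighbours ≥ 1, starts repeating the rumor.
  Jo: 2 of 4 neighbours ≥ 1, starts repeating the rumor.
  Kai: 1 of 4 neighbours < 3, below threshold.
Round 3 — checking thresholds:
  Ben: 2 of 3 neighbours ≥ 2, starts repeating the rumor.
  Hana: 2 of 4 neighbours < 4, below threshold.
  Kai: 2 of 4 neighbours < 3, below threshold.
Round 4 — no new spreads; cascade stops.

Cal, Dee, Hana, Kai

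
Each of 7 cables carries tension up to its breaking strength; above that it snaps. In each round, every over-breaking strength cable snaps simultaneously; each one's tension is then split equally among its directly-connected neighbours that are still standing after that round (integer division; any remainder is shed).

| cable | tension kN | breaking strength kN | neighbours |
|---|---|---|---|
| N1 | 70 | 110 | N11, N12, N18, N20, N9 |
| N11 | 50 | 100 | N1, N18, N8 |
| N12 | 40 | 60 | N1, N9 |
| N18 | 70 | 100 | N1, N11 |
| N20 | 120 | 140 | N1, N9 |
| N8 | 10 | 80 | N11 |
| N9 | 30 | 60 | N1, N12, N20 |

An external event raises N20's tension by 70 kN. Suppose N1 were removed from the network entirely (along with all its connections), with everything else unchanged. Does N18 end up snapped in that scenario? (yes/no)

no

With N1 removed:
Round 1 — N20 at 190 > 140. N20 snaps.
  N20 sheds 190 kN to N9: 190 each.
    N9: 30+190 = 220 > 60
Round 2 — N9 snaps.
  N9 sheds 220 kN to N12: 220 each.
    N12: 40+220 = 260 > 60
Round 3 — N12 snaps.
  N12 sheds 260 kN: no online neighbours, lost.
No further breaks.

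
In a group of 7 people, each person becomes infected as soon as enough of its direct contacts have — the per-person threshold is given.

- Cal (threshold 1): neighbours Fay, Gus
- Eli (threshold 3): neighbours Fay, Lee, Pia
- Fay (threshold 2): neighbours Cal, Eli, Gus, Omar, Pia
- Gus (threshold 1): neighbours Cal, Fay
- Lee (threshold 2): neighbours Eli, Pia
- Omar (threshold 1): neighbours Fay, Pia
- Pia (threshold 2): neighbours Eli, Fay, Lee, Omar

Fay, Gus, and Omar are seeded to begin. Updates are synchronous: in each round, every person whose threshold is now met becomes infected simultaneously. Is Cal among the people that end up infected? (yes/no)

yes

Round 1 — Fay, Gus, Omar become infected (initial).
Round 2 — checking thresholds:
  Cal: 2 of 2 neighbours ≥ 1, becomes infected.
  Eli: 1 of 3 neighbours < 3, below threshold.
  Pia: 2 of 4 neighbours ≥ 2, becomes infected.
Round 3 — no new infections; cascade stops.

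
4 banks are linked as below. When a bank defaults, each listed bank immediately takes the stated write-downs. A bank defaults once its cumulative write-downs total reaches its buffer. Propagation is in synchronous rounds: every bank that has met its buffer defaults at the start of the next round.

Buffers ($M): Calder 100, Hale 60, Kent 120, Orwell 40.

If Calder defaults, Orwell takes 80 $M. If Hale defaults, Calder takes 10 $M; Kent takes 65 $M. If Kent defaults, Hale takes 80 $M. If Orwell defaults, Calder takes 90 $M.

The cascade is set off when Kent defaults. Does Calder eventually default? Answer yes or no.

Round 1 — Kent defaults (initial).
  Hale: +80 → 80 ≥ 60
Round 2 — Hale defaults.
  Calder: +10 → 10 < 100
No further defaults.

no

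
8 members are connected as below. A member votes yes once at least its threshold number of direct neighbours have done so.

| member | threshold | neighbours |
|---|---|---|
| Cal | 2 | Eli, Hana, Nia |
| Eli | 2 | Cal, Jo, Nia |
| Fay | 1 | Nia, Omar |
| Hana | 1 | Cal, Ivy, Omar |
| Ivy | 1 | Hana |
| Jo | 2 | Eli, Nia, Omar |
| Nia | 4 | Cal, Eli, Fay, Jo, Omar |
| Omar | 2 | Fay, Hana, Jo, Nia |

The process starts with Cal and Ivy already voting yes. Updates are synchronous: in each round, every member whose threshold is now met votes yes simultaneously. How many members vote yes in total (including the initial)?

3

Round 1 — Cal, Ivy vote yes (initial).
Round 2 — checking thresholds:
  Eli: 1 of 3 neighbours < 2, not yet.
  Hana: 2 of 3 neighbours ≥ 1, votes yes.
  Nia: 1 of 5 neighbours < 4, not yet.
Round 3 — no new yes votes; cascade stops.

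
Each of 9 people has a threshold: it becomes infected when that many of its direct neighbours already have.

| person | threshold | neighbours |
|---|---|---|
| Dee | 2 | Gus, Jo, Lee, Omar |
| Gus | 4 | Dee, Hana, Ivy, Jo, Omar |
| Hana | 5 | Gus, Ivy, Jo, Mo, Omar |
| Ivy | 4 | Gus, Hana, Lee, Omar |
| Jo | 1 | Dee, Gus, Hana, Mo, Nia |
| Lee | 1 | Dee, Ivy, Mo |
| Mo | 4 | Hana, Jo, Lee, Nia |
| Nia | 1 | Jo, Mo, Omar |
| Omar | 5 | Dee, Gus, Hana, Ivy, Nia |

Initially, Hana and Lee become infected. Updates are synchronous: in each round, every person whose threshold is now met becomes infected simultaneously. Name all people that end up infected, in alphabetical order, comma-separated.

Dee, Hana, Jo, Lee, Mo, Nia

Round 1 — Hana, Lee become infected (initial).
Round 2 — checking thresholds:
  Dee: 1 of 4 neighbours < 2, holds.
  Gus: 1 of 5 neighbours < 4, holds.
  Ivy: 2 of 4 neighbours < 4, holds.
  Jo: 1 of 5 neighbours ≥ 1, becomes infected.
  Mo: 2 of 4 neighbours < 4, holds.
  Omar: 1 of 5 neighbours < 5, holds.
Round 3 — checking thresholds:
  Dee: 2 of 4 neighbours ≥ 2, becomes infected.
  Gus: 2 of 5 neighbours < 4, holds.
  Ivy: 2 of 4 neighbours < 4, holds.
  Mo: 3 of 4 neighbours < 4, holds.
  Nia: 1 of 3 neighbours ≥ 1, becomes infected.
  Omar: 1 of 5 neighbours < 5, holds.
Round 4 — checking thresholds:
  Gus: 3 of 5 neighbours < 4, holds.
  Ivy: 2 of 4 neighbours < 4, holds.
  Mo: 4 of 4 neighbours ≥ 4, becomes infected.
  Omar: 3 of 5 neighbours < 5, holds.
Round 5 — no new infections; cascade stops.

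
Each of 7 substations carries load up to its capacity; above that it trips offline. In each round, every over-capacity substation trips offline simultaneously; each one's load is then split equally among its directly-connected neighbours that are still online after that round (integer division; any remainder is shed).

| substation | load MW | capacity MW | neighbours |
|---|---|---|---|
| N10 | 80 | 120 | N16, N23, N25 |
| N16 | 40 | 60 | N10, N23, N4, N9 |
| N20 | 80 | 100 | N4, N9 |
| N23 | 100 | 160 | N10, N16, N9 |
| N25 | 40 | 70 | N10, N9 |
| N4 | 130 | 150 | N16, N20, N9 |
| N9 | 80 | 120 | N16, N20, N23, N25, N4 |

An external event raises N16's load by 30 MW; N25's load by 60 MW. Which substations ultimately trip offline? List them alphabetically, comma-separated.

Round 1 — N16 at 70 > 60; N25 at 100 > 70. N16, N25 trip offline.
  N16 sheds 70 MW to N10, N23, N4, N9: 17 each (2 lost).
    N10: 80+17 = 97 ≤ 120
    N23: 100+17 = 117 ≤ 160
    N4: 130+17 = 147 ≤ 150
    N9: 80+17 = 97 ≤ 120
  N25 sheds 100 MW to N10, N9: 50 each.
    N10: 97+50 = 147 > 120
    N9: 97+50 = 147 > 120
Round 2 — N10, N9 trip offline.
  N10 sheds 147 MW to N23: 147 each.
    N23: 117+147 = 264 > 160
  N9 sheds 147 MW to N20, N23, N4: 49 each.
    N20: 80+49 = 129 > 100
    N23: 264+49 = 313 > 160
    N4: 147+49 = 196 > 150
Round 3 — N20, N23, N4 trip offline.
  N20 sheds 129 MW: no online neighbours, lost.
  N23 sheds 313 MW: no online neighbours, lost.
  N4 sheds 196 MW: no online neighbours, lost.
No further trips.

N10, N16, N20, N23, N25, N4, N9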